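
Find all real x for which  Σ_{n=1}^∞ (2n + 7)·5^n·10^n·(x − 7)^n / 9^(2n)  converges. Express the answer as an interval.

The ratio of consecutive coefficients is [(2(n+1) + 7)/(2n + 7)] · 5·10/81 → 50/81.
The series converges when 50/81 · |x − 7| < 1, giving R = 81/50.
Check x = 431/50: the terms have absolute value of order n, which does not tend to 0, so the series diverges by the divergence test.
When x = 269/50, the terms do not tend to 0, so the series diverges.

(269/50, 431/50)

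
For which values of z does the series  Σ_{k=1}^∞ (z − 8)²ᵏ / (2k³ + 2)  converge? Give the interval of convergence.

The ratio of consecutive coefficients is (2k³ + 2)/(2(k+1)³ + 2) → 1.
Successive powers of (z − 8) differ by 2, so the series converges when |z − 8|² · 1 < 1, i.e. |z − 8| < √(1) = 1. So R = 1.
Check z = 9: absolute convergence follows by limit comparison with Σ 1/k³.
When z = 7, the series is dominated by a constant times Σ 1/k³, which converges (p = 3 > 1).

[7, 9]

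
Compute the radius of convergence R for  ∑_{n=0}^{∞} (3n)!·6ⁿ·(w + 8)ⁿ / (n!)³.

R = 1/162

The ratio of consecutive coefficients is (3n+1)·(3n+2)·(3n+3)/(n+1)³ · 6 → 162.
The series converges when 162 · |w + 8| < 1, giving R = 1/162.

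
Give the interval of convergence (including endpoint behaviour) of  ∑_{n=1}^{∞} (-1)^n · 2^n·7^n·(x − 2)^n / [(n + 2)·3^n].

The ratio of consecutive coefficients is [(n + 2)/((n+1) + 2)] · 2·7/3 → 14/3.
Thus R = 1/(14/3) = 3/14.
Endpoint x = 31/14: the terms alternate in sign and decrease monotonically to 0 in absolute value (size ~ c/n), so the alternating series test gives convergence.
When x = 25/14, comparison with the harmonic series Σ 1/n shows the series diverges.

(25/14, 31/14]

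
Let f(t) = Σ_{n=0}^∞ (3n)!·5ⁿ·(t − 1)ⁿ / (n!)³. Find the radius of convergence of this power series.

By the ratio test, |a_{n+1}/a_n| = (3n+1)·(3n+2)·(3n+3)/(n+1)³ · 5 → 135.
Hence the series converges for |t − 1| < 1/(135) = 1/135, so the radius of convergence is 1/135.

R = 1/135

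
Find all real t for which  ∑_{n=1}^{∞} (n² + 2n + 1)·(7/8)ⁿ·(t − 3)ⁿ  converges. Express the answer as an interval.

Ratio test: |a_{n+1}/a_n| = [((n+1)² + 2(n+1) + 1)/(n² + 2n + 1)] · 7/8 → 7/8 as n → ∞.
Convergence for |t − 3| · 7/8 < 1, i.e. |t − 3| < 8/7. So R = 8/7.
At t = 29/7: the n-th term does not approach 0; divergence by the term test.
At t = 13/7: the terms have absolute value of order n², which does not tend to 0, so the series diverges by the divergence test.

(13/7, 29/7)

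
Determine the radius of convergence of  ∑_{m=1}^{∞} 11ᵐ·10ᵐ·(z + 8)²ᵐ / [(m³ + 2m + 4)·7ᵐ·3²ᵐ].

R = 3√770/110

The ratio of consecutive coefficients is [(m³ + 2m + 4)/((m+1)³ + 2(m+1) + 4)] · 11·10/(7·9) → 110/63.
Since the exponent of (z + 8) increases by 2 each term, convergence requires |z + 8|² < 63/110, hence R = 3√770/110.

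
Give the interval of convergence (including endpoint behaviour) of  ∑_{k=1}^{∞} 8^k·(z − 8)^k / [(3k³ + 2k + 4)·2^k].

[31/4, 33/4]

By the ratio test, |a_{k+1}/a_k| = [(3k³ + 2k + 4)/(3(k+1)³ + 2(k+1) + 4)] · 8/2 → 4.
The series converges when 4 · |z − 8| < 1, giving R = 1/4.
When z = 33/4, absolute convergence follows by limit comparison with Σ 1/k³.
Check z = 31/4: the terms are on the order of 1/k³, so the series converges absolutely by comparison with the p-series (p = 3 > 1).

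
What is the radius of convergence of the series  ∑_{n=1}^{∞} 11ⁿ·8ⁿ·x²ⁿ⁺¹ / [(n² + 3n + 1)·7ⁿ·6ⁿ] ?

R = √231/22

By the ratio test, |a_{n+1}/a_n| = [(n² + 3n + 1)/((n+1)² + 3(n+1) + 1)] · 11·8/(7·6) → 44/21.
Since the exponent of x increases by 2 each term, convergence requires |x|² < 21/44, hence R = √231/22.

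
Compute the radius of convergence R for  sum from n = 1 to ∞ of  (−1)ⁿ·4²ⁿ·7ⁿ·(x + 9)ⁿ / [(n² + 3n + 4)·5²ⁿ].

By the ratio test, |a_{n+1}/a_n| = [(n² + 3n + 4)/((n+1)² + 3(n+1) + 4)] · 16·7/25 → 112/25.
Thus R = 1/(112/25) = 25/112.

R = 25/112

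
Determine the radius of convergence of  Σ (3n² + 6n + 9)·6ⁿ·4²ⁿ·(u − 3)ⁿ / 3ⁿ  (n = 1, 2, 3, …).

Ratio test: |a_{n+1}/a_n| = [(3(n+1)² + 6(n+1) + 9)/(3n² + 6n + 9)] · 6·16/3 → 32 as n → ∞.
The series converges when 32 · |u − 3| < 1, giving R = 1/32.

R = 1/32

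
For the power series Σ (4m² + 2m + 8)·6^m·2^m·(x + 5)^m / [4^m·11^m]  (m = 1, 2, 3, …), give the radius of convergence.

R = 11/3

Apply the ratio test: |a_{m+1}| / |a_m| = [(4(m+1)² + 2(m+1) + 8)/(4m² + 2m + 8)] · 6·2/(4·11), which tends to 3/11 as m → ∞.
Hence the series converges for |x + 5| < 1/(3/11) = 11/3, so the radius of convergence is 11/3.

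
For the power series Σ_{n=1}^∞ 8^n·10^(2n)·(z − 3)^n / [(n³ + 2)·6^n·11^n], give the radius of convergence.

By the ratio test, |a_{n+1}/a_n| = [(n³ + 2)/((n+1)³ + 2)] · 8·100/(6·11) → 400/33.
Thus R = 1/(400/33) = 33/400.

R = 33/400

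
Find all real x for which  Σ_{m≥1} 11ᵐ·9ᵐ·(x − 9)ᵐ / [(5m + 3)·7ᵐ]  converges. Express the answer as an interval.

[884/99, 898/99)

Ratio test: |a_{m+1}/a_m| = [(5m + 3)/(5(m+1) + 3)] · 11·9/7 → 99/7 as m → ∞.
Thus R = 1/(99/7) = 7/99.
Endpoint x = 898/99: comparison with the harmonic series Σ 1/m shows the series diverges.
When x = 884/99, an alternating series whose terms decrease to 0 in absolute value, so it converges by the Leibniz criterion.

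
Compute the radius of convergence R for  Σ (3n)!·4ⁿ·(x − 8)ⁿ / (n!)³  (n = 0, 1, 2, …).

Ratio test: |a_{n+1}/a_n| = (3n+1)·(3n+2)·(3n+3)/(n+1)³ · 4 → 108 as n → ∞.
Convergence for |x − 8| · 108 < 1, i.e. |x − 8| < 1/108. So R = 1/108.

R = 1/108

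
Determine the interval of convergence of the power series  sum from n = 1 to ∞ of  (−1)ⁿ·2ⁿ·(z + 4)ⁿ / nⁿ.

Root test: |a_n|^(1/n) = 2/n → 0.
The limit is 0 for every z, so R = ∞.

(−∞, ∞)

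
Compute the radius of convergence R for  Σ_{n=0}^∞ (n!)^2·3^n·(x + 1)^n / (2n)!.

By the ratio test, |a_{n+1}/a_n| = (n+1)²/[(2n+1)·(2n+2)] · 3 → 3/4.
Hence the series converges for |x + 1| < 1/(3/4) = 4/3, so the radius of convergence is 4/3.

R = 4/3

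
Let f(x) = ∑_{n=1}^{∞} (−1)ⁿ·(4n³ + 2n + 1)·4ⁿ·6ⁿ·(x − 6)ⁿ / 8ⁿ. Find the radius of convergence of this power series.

R = 1/3

The ratio of consecutive coefficients is [(4(n+1)³ + 2(n+1) + 1)/(4n³ + 2n + 1)] · 4·6/8 → 3.
The series converges when 3 · |x − 6| < 1, giving R = 1/3.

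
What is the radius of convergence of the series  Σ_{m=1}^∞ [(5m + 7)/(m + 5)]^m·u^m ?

R = 1/5

Applying the root test, |a_m|^(1/m) = (5m + 7)/(m + 5) → 5.
Thus R = 1/(5) = 1/5.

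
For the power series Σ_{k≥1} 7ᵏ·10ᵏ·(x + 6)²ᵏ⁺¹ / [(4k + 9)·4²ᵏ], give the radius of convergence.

R = 2√70/35

Ratio test: |a_{k+1}/a_k| = [(4k + 9)/(4(k+1) + 9)] · 7·10/16 → 35/8 as k → ∞.
Since the exponent of (x + 6) increases by 2 each term, convergence requires |x + 6|² < 8/35, hence R = 2√70/35.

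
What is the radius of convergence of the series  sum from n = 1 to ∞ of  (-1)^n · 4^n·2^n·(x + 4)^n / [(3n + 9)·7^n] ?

R = 7/8

By the ratio test, |a_{n+1}/a_n| = [(3n + 9)/(3(n+1) + 9)] · 4·2/7 → 8/7.
Convergence for |x + 4| · 8/7 < 1, i.e. |x + 4| < 7/8. So R = 7/8.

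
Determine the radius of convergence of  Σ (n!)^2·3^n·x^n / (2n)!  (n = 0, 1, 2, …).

The ratio of consecutive coefficients is (n+1)²/[(2n+1)·(2n+2)] · 3 → 3/4.
Thus R = 1/(3/4) = 4/3.

R = 4/3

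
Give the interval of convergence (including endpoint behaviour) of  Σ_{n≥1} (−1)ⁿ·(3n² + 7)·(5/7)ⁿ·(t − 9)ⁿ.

(38/5, 52/5)

By the ratio test, |a_{n+1}/a_n| = [(3(n+1)² + 7)/(3n² + 7)] · 5/7 → 5/7.
The series converges when 5/7 · |t − 9| < 1, giving R = 7/5.
When t = 52/5, the terms have absolute value of order n², which does not tend to 0, so the series diverges by the divergence test.
When t = 38/5, the terms do not tend to 0, so the series diverges.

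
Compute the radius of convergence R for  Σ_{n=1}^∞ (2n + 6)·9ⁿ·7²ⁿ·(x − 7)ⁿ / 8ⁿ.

R = 8/441

Apply the ratio test: |a_{n+1}| / |a_n| = [(2(n+1) + 6)/(2n + 6)] · 9·49/8, which tends to 441/8 as n → ∞.
Hence the series converges for |x − 7| < 1/(441/8) = 8/441, so the radius of convergence is 8/441.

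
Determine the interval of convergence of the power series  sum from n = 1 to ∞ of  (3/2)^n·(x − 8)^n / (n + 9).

[22/3, 26/3)

Apply the ratio test: |a_{n+1}| / |a_n| = [(n + 9)/((n+1) + 9)] · 3/2, which tends to 3/2 as n → ∞.
Thus R = 1/(3/2) = 2/3.
At x = 26/3: the terms behave like c/n; limit comparison with the harmonic series gives divergence.
Endpoint x = 22/3: the terms alternate in sign and decrease monotonically to 0 in absolute value (size ~ c/n), so the alternating series test gives convergence.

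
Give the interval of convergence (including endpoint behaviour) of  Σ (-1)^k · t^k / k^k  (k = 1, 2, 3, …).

(−∞, ∞)

Applying the root test, |a_k|^(1/k) = 1/k → 0.
The limit is 0 for every t, so R = ∞.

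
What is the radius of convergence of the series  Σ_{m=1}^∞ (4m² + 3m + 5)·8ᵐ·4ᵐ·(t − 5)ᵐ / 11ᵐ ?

Apply the ratio test: |a_{m+1}| / |a_m| = [(4(m+1)² + 3(m+1) + 5)/(4m² + 3m + 5)] · 8·4/11, which tends to 32/11 as m → ∞.
Hence the series converges for |t − 5| < 1/(32/11) = 11/32, so the radius of convergence is 11/32.

R = 11/32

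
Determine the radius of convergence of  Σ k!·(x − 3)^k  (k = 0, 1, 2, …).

R = 0

By the ratio test, |a_{k+1}/a_k| = (k+1) → ∞.
The ratio grows without bound, so the series diverges whenever (x − 3) ≠ 0; it converges only at x = 3. R = 0.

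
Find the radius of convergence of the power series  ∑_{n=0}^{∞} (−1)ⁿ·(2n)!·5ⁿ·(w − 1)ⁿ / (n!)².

Ratio test: |a_{n+1}/a_n| = (2n+1)·(2n+2)/(n+1)² · 5 → 20 as n → ∞.
The series converges when 20 · |w − 1| < 1, giving R = 1/20.

R = 1/20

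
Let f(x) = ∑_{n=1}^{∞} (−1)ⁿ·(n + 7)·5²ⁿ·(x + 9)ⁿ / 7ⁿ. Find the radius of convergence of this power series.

R = 7/25

Ratio test: |a_{n+1}/a_n| = [((n+1) + 7)/(n + 7)] · 25/7 → 25/7 as n → ∞.
Convergence for |x + 9| · 25/7 < 1, i.e. |x + 9| < 7/25. So R = 7/25.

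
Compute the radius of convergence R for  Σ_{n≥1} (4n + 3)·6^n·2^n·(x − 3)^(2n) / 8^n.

By the ratio test, |a_{n+1}/a_n| = [(4(n+1) + 3)/(4n + 3)] · 6·2/8 → 3/2.
Successive powers of (x − 3) differ by 2, so the series converges when |x − 3|² · 3/2 < 1, i.e. |x − 3| < √(2/3). So R = √6/3.

R = √6/3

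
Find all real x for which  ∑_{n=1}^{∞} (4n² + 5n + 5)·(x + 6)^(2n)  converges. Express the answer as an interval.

(-7, -5)

Ratio test: |a_{n+1}/a_n| = (4(n+1)² + 5(n+1) + 5)/(4n² + 5n + 5) → 1 as n → ∞.
Since the exponent of (x + 6) increases by 2 each term, convergence requires |x + 6|² < 1, hence R = 1.
At x = -5: the terms have absolute value of order n², which does not tend to 0, so the series diverges by the divergence test.
When x = -7, the terms have absolute value of order n², which does not tend to 0, so the series diverges by the divergence test.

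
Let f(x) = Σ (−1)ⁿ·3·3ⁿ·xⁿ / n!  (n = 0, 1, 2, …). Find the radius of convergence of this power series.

R = ∞

Ratio test: |a_{n+1}/a_n| = 3/3 · 3 · 1/(n+1) → 0 as n → ∞.
The ratio tends to 0 regardless of x, hence R = ∞.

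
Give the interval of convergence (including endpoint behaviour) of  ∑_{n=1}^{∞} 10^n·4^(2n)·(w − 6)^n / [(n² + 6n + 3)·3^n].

Ratio test: |a_{n+1}/a_n| = [(n² + 6n + 3)/((n+1)² + 6(n+1) + 3)] · 10·16/3 → 160/3 as n → ∞.
The series converges when 160/3 · |w − 6| < 1, giving R = 3/160.
When w = 963/160, the terms are on the order of 1/n², so the series converges absolutely by comparison with the p-series (p = 2 > 1).
Check w = 957/160: the terms are on the order of 1/n², so the series converges absolutely by comparison with the p-series (p = 2 > 1).

[957/160, 963/160]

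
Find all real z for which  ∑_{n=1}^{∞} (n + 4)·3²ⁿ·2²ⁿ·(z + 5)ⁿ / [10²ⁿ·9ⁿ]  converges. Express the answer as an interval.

Ratio test: |a_{n+1}/a_n| = [((n+1) + 4)/(n + 4)] · 9·4/(100·9) → 1/25 as n → ∞.
The series converges when 1/25 · |z + 5| < 1, giving R = 25.
At z = 20: the terms do not tend to 0, so the series diverges.
Check z = -30: the terms have absolute value of order n, which does not tend to 0, so the series diverges by the divergence test.

(-30, 20)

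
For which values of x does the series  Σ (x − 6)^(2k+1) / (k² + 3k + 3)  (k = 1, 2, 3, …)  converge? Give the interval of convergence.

[5, 7]

The ratio of consecutive coefficients is (k² + 3k + 3)/((k+1)² + 3(k+1) + 3) → 1.
Successive powers of (x − 6) differ by 2, so the series converges when |x − 6|² · 1 < 1, i.e. |x − 6| < √(1) = 1. So R = 1.
When x = 7, the series is dominated by a constant times Σ 1/k², which converges (p = 2 > 1).
When x = 5, the terms are on the order of 1/k², so the series converges absolutely by comparison with the p-series (p = 2 > 1).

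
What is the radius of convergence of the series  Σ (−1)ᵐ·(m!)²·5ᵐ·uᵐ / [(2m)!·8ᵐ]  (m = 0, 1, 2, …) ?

The ratio of consecutive coefficients is (m+1)²/[(2m+1)·(2m+2)] · 5/8 → 5/32.
Convergence for |u| · 5/32 < 1, i.e. |u| < 32/5. So R = 32/5.

R = 32/5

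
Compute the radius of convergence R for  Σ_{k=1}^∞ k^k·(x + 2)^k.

R = 0

Root test: |a_k|^(1/k) = k → ∞.
The root grows without bound, so R = 0 (convergence only at x = -2).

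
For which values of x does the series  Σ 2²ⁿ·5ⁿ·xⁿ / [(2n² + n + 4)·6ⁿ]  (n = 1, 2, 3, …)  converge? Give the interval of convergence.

Ratio test: |a_{n+1}/a_n| = [(2n² + n + 4)/(2(n+1)² + (n+1) + 4)] · 4·5/6 → 10/3 as n → ∞.
Thus R = 1/(10/3) = 3/10.
Endpoint x = 3/10: the series is dominated by a constant times Σ 1/n², which converges (p = 2 > 1).
When x = -3/10, absolute convergence follows by limit comparison with Σ 1/n².

[-3/10, 3/10]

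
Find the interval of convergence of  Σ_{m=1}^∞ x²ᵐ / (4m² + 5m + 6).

[-1, 1]

Apply the ratio test: |a_{m+1}| / |a_m| = (4m² + 5m + 6)/(4(m+1)² + 5(m+1) + 6), which tends to 1 as m → ∞.
Successive powers of x differ by 2, so the series converges when |x|² · 1 < 1, i.e. |x| < √(1) = 1. So R = 1.
Check x = 1: the series is dominated by a constant times Σ 1/m², which converges (p = 2 > 1).
When x = -1, the terms are on the order of 1/m², so the series converges absolutely by comparison with the p-series (p = 2 > 1).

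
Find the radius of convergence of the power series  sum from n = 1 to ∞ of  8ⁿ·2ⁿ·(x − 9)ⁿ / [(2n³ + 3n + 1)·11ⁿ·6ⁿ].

By the ratio test, |a_{n+1}/a_n| = [(2n³ + 3n + 1)/(2(n+1)³ + 3(n+1) + 1)] · 8·2/(11·6) → 8/33.
Hence the series converges for |x − 9| < 1/(8/33) = 33/8, so the radius of convergence is 33/8.

R = 33/8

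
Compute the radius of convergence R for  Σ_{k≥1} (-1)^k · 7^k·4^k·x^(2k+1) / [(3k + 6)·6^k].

R = √42/14

The ratio of consecutive coefficients is [(3k + 6)/(3(k+1) + 6)] · 7·4/6 → 14/3.
Successive powers of x differ by 2, so the series converges when |x|² · 14/3 < 1, i.e. |x| < √(3/14). So R = √42/14.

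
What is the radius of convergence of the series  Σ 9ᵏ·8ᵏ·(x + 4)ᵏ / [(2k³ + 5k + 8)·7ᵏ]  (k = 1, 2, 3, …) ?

R = 7/72

The ratio of consecutive coefficients is [(2k³ + 5k + 8)/(2(k+1)³ + 5(k+1) + 8)] · 9·8/7 → 72/7.
Hence the series converges for |x + 4| < 1/(72/7) = 7/72, so the radius of convergence is 7/72.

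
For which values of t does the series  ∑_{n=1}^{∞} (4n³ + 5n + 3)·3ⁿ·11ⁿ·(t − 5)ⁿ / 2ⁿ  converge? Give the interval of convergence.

Apply the ratio test: |a_{n+1}| / |a_n| = [(4(n+1)³ + 5(n+1) + 3)/(4n³ + 5n + 3)] · 3·11/2, which tends to 33/2 as n → ∞.
Hence the series converges for |t − 5| < 1/(33/2) = 2/33, so the radius of convergence is 2/33.
At t = 167/33: the terms have absolute value of order n³, which does not tend to 0, so the series diverges by the divergence test.
At t = 163/33: the n-th term does not approach 0; divergence by the term test.

(163/33, 167/33)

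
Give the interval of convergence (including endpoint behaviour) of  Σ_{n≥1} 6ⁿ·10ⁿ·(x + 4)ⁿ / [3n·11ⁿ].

[-251/60, -229/60)

Apply the ratio test: |a_{n+1}| / |a_n| = [3n/3(n+1)] · 6·10/11, which tends to 60/11 as n → ∞.
Convergence for |x + 4| · 60/11 < 1, i.e. |x + 4| < 11/60. So R = 11/60.
Endpoint x = -229/60: the terms behave like c/n; limit comparison with the harmonic series gives divergence.
At x = -251/60: convergence follows from the alternating series test (terms decrease monotonically to 0).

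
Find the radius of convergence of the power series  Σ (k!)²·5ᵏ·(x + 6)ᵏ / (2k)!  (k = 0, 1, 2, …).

R = 4/5

The ratio of consecutive coefficients is (k+1)²/[(2k+1)·(2k+2)] · 5 → 5/4.
Hence the series converges for |x + 6| < 1/(5/4) = 4/5, so the radius of convergence is 4/5.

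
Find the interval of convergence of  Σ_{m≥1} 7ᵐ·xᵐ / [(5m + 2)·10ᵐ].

[-10/7, 10/7)

Ratio test: |a_{m+1}/a_m| = [(5m + 2)/(5(m+1) + 2)] · 7/10 → 7/10 as m → ∞.
Thus R = 1/(7/10) = 10/7.
Check x = 10/7: the terms behave like c/m; limit comparison with the harmonic series gives divergence.
At x = -10/7: convergence follows from the alternating series test (terms decrease monotonically to 0).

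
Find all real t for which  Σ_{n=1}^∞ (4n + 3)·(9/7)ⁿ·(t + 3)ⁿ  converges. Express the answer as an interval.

Apply the ratio test: |a_{n+1}| / |a_n| = [(4(n+1) + 3)/(4n + 3)] · 9/7, which tends to 9/7 as n → ∞.
Hence the series converges for |t + 3| < 1/(9/7) = 7/9, so the radius of convergence is 7/9.
When t = -20/9, the n-th term does not approach 0; divergence by the term test.
Endpoint t = -34/9: the n-th term does not approach 0; divergence by the term test.

(-34/9, -20/9)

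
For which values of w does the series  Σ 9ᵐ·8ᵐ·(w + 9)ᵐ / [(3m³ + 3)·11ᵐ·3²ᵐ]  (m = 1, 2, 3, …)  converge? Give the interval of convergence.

By the ratio test, |a_{m+1}/a_m| = [(3m³ + 3)/(3(m+1)³ + 3)] · 9·8/(11·9) → 8/11.
The series converges when 8/11 · |w + 9| < 1, giving R = 11/8.
When w = -61/8, absolute convergence follows by limit comparison with Σ 1/m³.
Endpoint w = -83/8: absolute convergence follows by limit comparison with Σ 1/m³.

[-83/8, -61/8]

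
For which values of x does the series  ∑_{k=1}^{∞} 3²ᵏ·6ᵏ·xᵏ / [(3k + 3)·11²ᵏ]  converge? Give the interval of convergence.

[-121/54, 121/54)

Ratio test: |a_{k+1}/a_k| = [(3k + 3)/(3(k+1) + 3)] · 9·6/121 → 54/121 as k → ∞.
Convergence for |x| · 54/121 < 1, i.e. |x| < 121/54. So R = 121/54.
Endpoint x = 121/54: the terms behave like c/k; limit comparison with the harmonic series gives divergence.
At x = -121/54: convergence follows from the alternating series test (terms decrease monotonically to 0).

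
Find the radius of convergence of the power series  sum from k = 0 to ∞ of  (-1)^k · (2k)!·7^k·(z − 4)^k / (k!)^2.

Apply the ratio test: |a_{k+1}| / |a_k| = (2k+1)·(2k+2)/(k+1)² · 7, which tends to 28 as k → ∞.
Convergence for |z − 4| · 28 < 1, i.e. |z − 4| < 1/28. So R = 1/28.

R = 1/28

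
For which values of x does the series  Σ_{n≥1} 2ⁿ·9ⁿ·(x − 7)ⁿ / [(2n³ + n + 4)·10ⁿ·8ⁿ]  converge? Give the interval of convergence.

[23/9, 103/9]

Apply the ratio test: |a_{n+1}| / |a_n| = [(2n³ + n + 4)/(2(n+1)³ + (n+1) + 4)] · 2·9/(10·8), which tends to 9/40 as n → ∞.
The series converges when 9/40 · |x − 7| < 1, giving R = 40/9.
Check x = 103/9: the series is dominated by a constant times Σ 1/n³, which converges (p = 3 > 1).
At x = 23/9: the series is dominated by a constant times Σ 1/n³, which converges (p = 3 > 1).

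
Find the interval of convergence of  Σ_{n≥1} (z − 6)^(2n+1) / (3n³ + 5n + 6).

The ratio of consecutive coefficients is (3n³ + 5n + 6)/(3(n+1)³ + 5(n+1) + 6) → 1.
Writing y = (z − 6)², the series in y has radius 1, so |z − 6| < √(1) = 1 and R = 1.
At z = 7: the terms are on the order of 1/n³, so the series converges absolutely by comparison with the p-series (p = 3 > 1).
Endpoint z = 5: absolute convergence follows by limit comparison with Σ 1/n³.

[5, 7]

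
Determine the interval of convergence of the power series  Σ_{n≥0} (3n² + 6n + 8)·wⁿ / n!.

The ratio of consecutive coefficients is (3(n+1)² + 6(n+1) + 8)/(3n² + 6n + 8) · 1/(n+1) → 0.
The limit is 0, so the series converges for all w; R = ∞.

(−∞, ∞)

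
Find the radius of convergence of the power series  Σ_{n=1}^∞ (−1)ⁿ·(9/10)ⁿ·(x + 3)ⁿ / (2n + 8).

R = 10/9

The ratio of consecutive coefficients is [(2n + 8)/(2(n+1) + 8)] · 9/10 → 9/10.
Convergence for |x + 3| · 9/10 < 1, i.e. |x + 3| < 10/9. So R = 10/9.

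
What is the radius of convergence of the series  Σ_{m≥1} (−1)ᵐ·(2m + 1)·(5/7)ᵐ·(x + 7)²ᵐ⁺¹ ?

R = √35/5

The ratio of consecutive coefficients is [(2(m+1) + 1)/(2m + 1)] · 5/7 → 5/7.
Writing y = (x + 7)², the series in y has radius 7/5, so |x + 7| < √(7/5) and R = √35/5.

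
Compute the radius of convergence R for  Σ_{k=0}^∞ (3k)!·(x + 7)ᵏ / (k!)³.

R = 1/27

By the ratio test, |a_{k+1}/a_k| = (3k+1)·(3k+2)·(3k+3)/(k+1)³ → 27.
Thus R = 1/(27) = 1/27.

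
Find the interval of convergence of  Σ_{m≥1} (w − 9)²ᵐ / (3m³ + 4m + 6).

[8, 10]

Ratio test: |a_{m+1}/a_m| = (3m³ + 4m + 6)/(3(m+1)³ + 4(m+1) + 6) → 1 as m → ∞.
Successive powers of (w − 9) differ by 2, so the series converges when |w − 9|² · 1 < 1, i.e. |w − 9| < √(1) = 1. So R = 1.
Endpoint w = 10: the series is dominated by a constant times Σ 1/m³, which converges (p = 3 > 1).
At w = 8: the series is dominated by a constant times Σ 1/m³, which converges (p = 3 > 1).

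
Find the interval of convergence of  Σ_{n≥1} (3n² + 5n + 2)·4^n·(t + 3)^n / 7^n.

The ratio of consecutive coefficients is [(3(n+1)² + 5(n+1) + 2)/(3n² + 5n + 2)] · 4/7 → 4/7.
The series converges when 4/7 · |t + 3| < 1, giving R = 7/4.
Endpoint t = -5/4: the n-th term does not approach 0; divergence by the term test.
Check t = -19/4: the terms have absolute value of order n², which does not tend to 0, so the series diverges by the divergence test.

(-19/4, -5/4)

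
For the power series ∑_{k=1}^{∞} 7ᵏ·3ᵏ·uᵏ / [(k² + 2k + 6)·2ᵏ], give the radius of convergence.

R = 2/21

Apply the ratio test: |a_{k+1}| / |a_k| = [(k² + 2k + 6)/((k+1)² + 2(k+1) + 6)] · 7·3/2, which tends to 21/2 as k → ∞.
Hence the series converges for |u| < 1/(21/2) = 2/21, so the radius of convergence is 2/21.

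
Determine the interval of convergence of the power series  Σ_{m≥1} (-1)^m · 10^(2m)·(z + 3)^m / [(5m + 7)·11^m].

(-311/100, -289/100]

Apply the ratio test: |a_{m+1}| / |a_m| = [(5m + 7)/(5(m+1) + 7)] · 100/11, which tends to 100/11 as m → ∞.
The series converges when 100/11 · |z + 3| < 1, giving R = 11/100.
When z = -289/100, an alternating series whose terms decrease to 0 in absolute value, so it converges by the Leibniz criterion.
Endpoint z = -311/100: comparison with the harmonic series Σ 1/m shows the series diverges.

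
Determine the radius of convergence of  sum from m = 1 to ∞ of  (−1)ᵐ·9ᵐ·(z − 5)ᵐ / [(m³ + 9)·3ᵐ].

Ratio test: |a_{m+1}/a_m| = [(m³ + 9)/((m+1)³ + 9)] · 9/3 → 3 as m → ∞.
Hence the series converges for |z − 5| < 1/(3) = 1/3, so the radius of convergence is 1/3.

R = 1/3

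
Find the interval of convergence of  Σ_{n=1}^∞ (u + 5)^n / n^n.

(−∞, ∞)

Root test: |a_n|^(1/n) = 1/n → 0.
Since the n-th root of |a_n| tends to 0, the series converges for all real u; R = ∞.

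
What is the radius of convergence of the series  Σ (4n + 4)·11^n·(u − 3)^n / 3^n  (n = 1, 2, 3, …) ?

Ratio test: |a_{n+1}/a_n| = [(4(n+1) + 4)/(4n + 4)] · 11/3 → 11/3 as n → ∞.
Thus R = 1/(11/3) = 3/11.

R = 3/11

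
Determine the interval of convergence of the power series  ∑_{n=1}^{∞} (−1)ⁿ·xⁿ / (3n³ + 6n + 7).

[-1, 1]

The ratio of consecutive coefficients is (3n³ + 6n + 7)/(3(n+1)³ + 6(n+1) + 7) → 1.
Hence R = 1.
When x = 1, the series is dominated by a constant times Σ 1/n³, which converges (p = 3 > 1).
Endpoint x = -1: absolute convergence follows by limit comparison with Σ 1/n³.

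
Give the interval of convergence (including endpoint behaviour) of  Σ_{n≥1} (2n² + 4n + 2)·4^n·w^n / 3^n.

Apply the ratio test: |a_{n+1}| / |a_n| = [(2(n+1)² + 4(n+1) + 2)/(2n² + 4n + 2)] · 4/3, which tends to 4/3 as n → ∞.
The series converges when 4/3 · |w| < 1, giving R = 3/4.
Endpoint w = 3/4: the n-th term does not approach 0; divergence by the term test.
At w = -3/4: the n-th term does not approach 0; divergence by the term test.

(-3/4, 3/4)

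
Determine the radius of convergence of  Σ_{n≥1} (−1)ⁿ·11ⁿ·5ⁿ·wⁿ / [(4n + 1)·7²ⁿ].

By the ratio test, |a_{n+1}/a_n| = [(4n + 1)/(4(n+1) + 1)] · 11·5/49 → 55/49.
Hence the series converges for |w| < 1/(55/49) = 49/55, so the radius of convergence is 49/55.

R = 49/55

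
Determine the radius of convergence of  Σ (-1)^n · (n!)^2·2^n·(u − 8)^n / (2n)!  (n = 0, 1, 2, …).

R = 2

Ratio test: |a_{n+1}/a_n| = (n+1)²/[(2n+1)·(2n+2)] · 2 → 1/2 as n → ∞.
The series converges when 1/2 · |u − 8| < 1, giving R = 2.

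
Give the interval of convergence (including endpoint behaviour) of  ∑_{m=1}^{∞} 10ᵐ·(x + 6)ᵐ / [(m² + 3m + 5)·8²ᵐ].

[-62/5, 2/5]

The ratio of consecutive coefficients is [(m² + 3m + 5)/((m+1)² + 3(m+1) + 5)] · 10/64 → 5/32.
Thus R = 1/(5/32) = 32/5.
Check x = 2/5: the series is dominated by a constant times Σ 1/m², which converges (p = 2 > 1).
Endpoint x = -62/5: absolute convergence follows by limit comparison with Σ 1/m².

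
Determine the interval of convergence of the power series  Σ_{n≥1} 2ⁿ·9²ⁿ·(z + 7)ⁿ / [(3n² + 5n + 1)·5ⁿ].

The ratio of consecutive coefficients is [(3n² + 5n + 1)/(3(n+1)² + 5(n+1) + 1)] · 2·81/5 → 162/5.
Hence the series converges for |z + 7| < 1/(162/5) = 5/162, so the radius of convergence is 5/162.
When z = -1129/162, the series is dominated by a constant times Σ 1/n², which converges (p = 2 > 1).
Endpoint z = -1139/162: the series is dominated by a constant times Σ 1/n², which converges (p = 2 > 1).

[-1139/162, -1129/162]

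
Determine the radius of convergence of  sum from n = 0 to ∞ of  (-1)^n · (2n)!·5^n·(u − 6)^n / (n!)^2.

R = 1/20

By the ratio test, |a_{n+1}/a_n| = (2n+1)·(2n+2)/(n+1)² · 5 → 20.
Convergence for |u − 6| · 20 < 1, i.e. |u − 6| < 1/20. So R = 1/20.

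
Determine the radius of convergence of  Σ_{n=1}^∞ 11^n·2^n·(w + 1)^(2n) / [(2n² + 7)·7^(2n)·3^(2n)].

R = 21√22/22

The ratio of consecutive coefficients is [(2n² + 7)/(2(n+1)² + 7)] · 11·2/(49·9) → 22/441.
Since the exponent of (w + 1) increases by 2 each term, convergence requires |w + 1|² < 441/22, hence R = 21√22/22.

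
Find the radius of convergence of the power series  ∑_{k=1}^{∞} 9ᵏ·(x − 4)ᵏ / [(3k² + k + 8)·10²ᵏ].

R = 100/9

Ratio test: |a_{k+1}/a_k| = [(3k² + k + 8)/(3(k+1)² + (k+1) + 8)] · 9/100 → 9/100 as k → ∞.
Hence the series converges for |x − 4| < 1/(9/100) = 100/9, so the radius of convergence is 100/9.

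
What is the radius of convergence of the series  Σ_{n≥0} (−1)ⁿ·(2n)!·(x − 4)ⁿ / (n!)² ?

Ratio test: |a_{n+1}/a_n| = (2n+1)·(2n+2)/(n+1)² → 4 as n → ∞.
The series converges when 4 · |x − 4| < 1, giving R = 1/4.

R = 1/4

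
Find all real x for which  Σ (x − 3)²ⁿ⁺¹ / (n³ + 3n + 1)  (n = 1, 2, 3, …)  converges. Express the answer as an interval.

[2, 4]

By the ratio test, |a_{n+1}/a_n| = (n³ + 3n + 1)/((n+1)³ + 3(n+1) + 1) → 1.
Since the exponent of (x − 3) increases by 2 each term, convergence requires |x − 3|² < 1, hence R = 1.
When x = 4, the series is dominated by a constant times Σ 1/n³, which converges (p = 3 > 1).
At x = 2: the series is dominated by a constant times Σ 1/n³, which converges (p = 3 > 1).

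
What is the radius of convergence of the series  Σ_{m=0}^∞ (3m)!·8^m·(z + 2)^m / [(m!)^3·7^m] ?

By the ratio test, |a_{m+1}/a_m| = (3m+1)·(3m+2)·(3m+3)/(m+1)³ · 8/7 → 216/7.
Thus R = 1/(216/7) = 7/216.

R = 7/216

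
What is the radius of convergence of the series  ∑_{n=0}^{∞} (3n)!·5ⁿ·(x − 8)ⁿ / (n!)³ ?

R = 1/135

By the ratio test, |a_{n+1}/a_n| = (3n+1)·(3n+2)·(3n+3)/(n+1)³ · 5 → 135.
The series converges when 135 · |x − 8| < 1, giving R = 1/135.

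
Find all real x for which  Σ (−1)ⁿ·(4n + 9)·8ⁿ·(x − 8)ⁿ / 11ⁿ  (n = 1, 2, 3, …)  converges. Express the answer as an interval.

(53/8, 75/8)

Apply the ratio test: |a_{n+1}| / |a_n| = [(4(n+1) + 9)/(4n + 9)] · 8/11, which tends to 8/11 as n → ∞.
Hence the series converges for |x − 8| < 1/(8/11) = 11/8, so the radius of convergence is 11/8.
Endpoint x = 75/8: the terms have absolute value of order n, which does not tend to 0, so the series diverges by the divergence test.
Endpoint x = 53/8: the terms do not tend to 0, so the series diverges.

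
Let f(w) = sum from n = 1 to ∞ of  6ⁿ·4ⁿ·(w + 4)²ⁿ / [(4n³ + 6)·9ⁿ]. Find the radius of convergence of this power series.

R = √6/4

The ratio of consecutive coefficients is [(4n³ + 6)/(4(n+1)³ + 6)] · 6·4/9 → 8/3.
Since the exponent of (w + 4) increases by 2 each term, convergence requires |w + 4|² < 3/8, hence R = √6/4.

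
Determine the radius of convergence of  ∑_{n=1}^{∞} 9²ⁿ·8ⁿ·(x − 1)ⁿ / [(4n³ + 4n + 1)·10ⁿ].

R = 5/324

By the ratio test, |a_{n+1}/a_n| = [(4n³ + 4n + 1)/(4(n+1)³ + 4(n+1) + 1)] · 81·8/10 → 324/5.
Thus R = 1/(324/5) = 5/324.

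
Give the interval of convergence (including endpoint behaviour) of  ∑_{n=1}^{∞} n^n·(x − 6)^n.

{6}

Applying the root test, |a_n|^(1/n) = n → ∞.
The root grows without bound, so R = 0 (convergence only at x = 6).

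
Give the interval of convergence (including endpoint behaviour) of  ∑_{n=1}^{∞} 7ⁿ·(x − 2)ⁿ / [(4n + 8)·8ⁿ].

Apply the ratio test: |a_{n+1}| / |a_n| = [(4n + 8)/(4(n+1) + 8)] · 7/8, which tends to 7/8 as n → ∞.
The series converges when 7/8 · |x − 2| < 1, giving R = 8/7.
At x = 22/7: comparison with the harmonic series Σ 1/n shows the series diverges.
Check x = 6/7: an alternating series whose terms decrease to 0 in absolute value, so it converges by the Leibniz criterion.

[6/7, 22/7)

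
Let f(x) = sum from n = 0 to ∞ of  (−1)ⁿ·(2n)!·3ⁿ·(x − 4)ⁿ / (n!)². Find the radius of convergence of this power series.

Ratio test: |a_{n+1}/a_n| = (2n+1)·(2n+2)/(n+1)² · 3 → 12 as n → ∞.
The series converges when 12 · |x − 4| < 1, giving R = 1/12.

R = 1/12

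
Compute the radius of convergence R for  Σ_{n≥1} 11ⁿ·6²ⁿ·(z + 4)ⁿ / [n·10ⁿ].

Apply the ratio test: |a_{n+1}| / |a_n| = [n/(n+1)] · 11·36/10, which tends to 198/5 as n → ∞.
Thus R = 1/(198/5) = 5/198.

R = 5/198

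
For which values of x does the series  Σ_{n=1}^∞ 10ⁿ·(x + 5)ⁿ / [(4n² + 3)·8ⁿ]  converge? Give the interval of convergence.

[-29/5, -21/5]

Apply the ratio test: |a_{n+1}| / |a_n| = [(4n² + 3)/(4(n+1)² + 3)] · 10/8, which tends to 5/4 as n → ∞.
Convergence for |x + 5| · 5/4 < 1, i.e. |x + 5| < 4/5. So R = 4/5.
At x = -21/5: the series is dominated by a constant times Σ 1/n², which converges (p = 2 > 1).
When x = -29/5, absolute convergence follows by limit comparison with Σ 1/n².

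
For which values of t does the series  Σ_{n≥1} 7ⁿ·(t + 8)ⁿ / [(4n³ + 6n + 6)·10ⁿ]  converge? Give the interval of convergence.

[-66/7, -46/7]

By the ratio test, |a_{n+1}/a_n| = [(4n³ + 6n + 6)/(4(n+1)³ + 6(n+1) + 6)] · 7/10 → 7/10.
Convergence for |t + 8| · 7/10 < 1, i.e. |t + 8| < 10/7. So R = 10/7.
Check t = -46/7: the series is dominated by a constant times Σ 1/n³, which converges (p = 3 > 1).
Check t = -66/7: the terms are on the order of 1/n³, so the series converges absolutely by comparison with the p-series (p = 3 > 1).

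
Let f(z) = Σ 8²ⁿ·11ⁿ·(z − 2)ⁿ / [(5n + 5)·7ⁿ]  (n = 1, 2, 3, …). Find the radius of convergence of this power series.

The ratio of consecutive coefficients is [(5n + 5)/(5(n+1) + 5)] · 64·11/7 → 704/7.
Thus R = 1/(704/7) = 7/704.

R = 7/704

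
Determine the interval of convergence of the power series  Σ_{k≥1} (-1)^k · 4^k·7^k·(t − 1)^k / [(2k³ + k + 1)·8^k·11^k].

[-15/7, 29/7]

The ratio of consecutive coefficients is [(2k³ + k + 1)/(2(k+1)³ + (k+1) + 1)] · 4·7/(8·11) → 7/22.
Convergence for |t − 1| · 7/22 < 1, i.e. |t − 1| < 22/7. So R = 22/7.
When t = 29/7, absolute convergence follows by limit comparison with Σ 1/k³.
Endpoint t = -15/7: the terms are on the order of 1/k³, so the series converges absolutely by comparison with the p-series (p = 3 > 1).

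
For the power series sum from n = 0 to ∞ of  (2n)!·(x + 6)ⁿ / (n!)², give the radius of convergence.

The ratio of consecutive coefficients is (2n+1)·(2n+2)/(n+1)² → 4.
Thus R = 1/(4) = 1/4.

R = 1/4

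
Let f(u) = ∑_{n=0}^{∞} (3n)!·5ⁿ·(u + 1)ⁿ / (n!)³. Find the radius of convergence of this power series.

R = 1/135

By the ratio test, |a_{n+1}/a_n| = (3n+1)·(3n+2)·(3n+3)/(n+1)³ · 5 → 135.
The series converges when 135 · |u + 1| < 1, giving R = 1/135.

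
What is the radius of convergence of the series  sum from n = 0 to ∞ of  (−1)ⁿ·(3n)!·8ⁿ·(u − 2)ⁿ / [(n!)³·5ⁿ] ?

By the ratio test, |a_{n+1}/a_n| = (3n+1)·(3n+2)·(3n+3)/(n+1)³ · 8/5 → 216/5.
Convergence for |u − 2| · 216/5 < 1, i.e. |u − 2| < 5/216. So R = 5/216.

R = 5/216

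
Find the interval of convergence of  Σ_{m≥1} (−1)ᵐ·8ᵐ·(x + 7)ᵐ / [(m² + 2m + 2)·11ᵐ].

[-67/8, -45/8]

Ratio test: |a_{m+1}/a_m| = [(m² + 2m + 2)/((m+1)² + 2(m+1) + 2)] · 8/11 → 8/11 as m → ∞.
The series converges when 8/11 · |x + 7| < 1, giving R = 11/8.
Check x = -45/8: absolute convergence follows by limit comparison with Σ 1/m².
Check x = -67/8: absolute convergence follows by limit comparison with Σ 1/m².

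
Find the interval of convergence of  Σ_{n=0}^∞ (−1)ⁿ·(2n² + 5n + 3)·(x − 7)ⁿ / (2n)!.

The ratio of consecutive coefficients is (2(n+1)² + 5(n+1) + 3)/(2n² + 5n + 3) · 1/[(2n+1)·(2n+2)] → 0.
Since the limit is 0 < 1 for every x, the series converges on all of ℝ and R = ∞.

(−∞, ∞)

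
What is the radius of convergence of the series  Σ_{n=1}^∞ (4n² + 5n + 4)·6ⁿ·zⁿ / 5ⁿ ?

By the ratio test, |a_{n+1}/a_n| = [(4(n+1)² + 5(n+1) + 4)/(4n² + 5n + 4)] · 6/5 → 6/5.
Thus R = 1/(6/5) = 5/6.

R = 5/6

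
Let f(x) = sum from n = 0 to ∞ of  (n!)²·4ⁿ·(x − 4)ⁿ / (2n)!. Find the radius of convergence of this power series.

R = 1

By the ratio test, |a_{n+1}/a_n| = (n+1)²/[(2n+1)·(2n+2)] · 4 → 1.
Convergence for |x − 4| < 1, so R = 1.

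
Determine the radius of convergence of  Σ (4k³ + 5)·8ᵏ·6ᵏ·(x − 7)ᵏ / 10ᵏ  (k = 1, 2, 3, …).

R = 5/24

Ratio test: |a_{k+1}/a_k| = [(4(k+1)³ + 5)/(4k³ + 5)] · 8·6/10 → 24/5 as k → ∞.
Thus R = 1/(24/5) = 5/24.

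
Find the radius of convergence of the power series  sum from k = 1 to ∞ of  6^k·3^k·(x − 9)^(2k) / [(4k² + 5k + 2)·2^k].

The ratio of consecutive coefficients is [(4k² + 5k + 2)/(4(k+1)² + 5(k+1) + 2)] · 6·3/2 → 9.
Since the exponent of (x − 9) increases by 2 each term, convergence requires |x − 9|² < 1/9, hence R = 1/3.

R = 1/3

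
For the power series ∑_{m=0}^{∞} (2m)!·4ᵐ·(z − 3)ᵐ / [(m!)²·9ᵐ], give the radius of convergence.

By the ratio test, |a_{m+1}/a_m| = (2m+1)·(2m+2)/(m+1)² · 4/9 → 16/9.
Hence the series converges for |z − 3| < 1/(16/9) = 9/16, so the radius of convergence is 9/16.

R = 9/16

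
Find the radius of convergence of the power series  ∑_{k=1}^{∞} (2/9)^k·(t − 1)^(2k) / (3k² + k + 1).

R = 3√2/2

By the ratio test, |a_{k+1}/a_k| = [(3k² + k + 1)/(3(k+1)² + (k+1) + 1)] · 2/9 → 2/9.
Writing y = (t − 1)², the series in y has radius 9/2, so |t − 1| < √(9/2) and R = 3√2/2.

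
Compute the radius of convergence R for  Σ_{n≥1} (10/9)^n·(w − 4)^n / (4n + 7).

R = 9/10

Apply the ratio test: |a_{n+1}| / |a_n| = [(4n + 7)/(4(n+1) + 7)] · 10/9, which tends to 10/9 as n → ∞.
The series converges when 10/9 · |w − 4| < 1, giving R = 9/10.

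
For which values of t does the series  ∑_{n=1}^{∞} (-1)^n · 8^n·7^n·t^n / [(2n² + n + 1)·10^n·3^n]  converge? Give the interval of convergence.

[-15/28, 15/28]

The ratio of consecutive coefficients is [(2n² + n + 1)/(2(n+1)² + (n+1) + 1)] · 8·7/(10·3) → 28/15.
Thus R = 1/(28/15) = 15/28.
At t = 15/28: absolute convergence follows by limit comparison with Σ 1/n².
When t = -15/28, the series is dominated by a constant times Σ 1/n², which converges (p = 2 > 1).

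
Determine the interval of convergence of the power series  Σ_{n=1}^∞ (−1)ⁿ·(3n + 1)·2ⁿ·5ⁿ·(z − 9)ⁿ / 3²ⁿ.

By the ratio test, |a_{n+1}/a_n| = [(3(n+1) + 1)/(3n + 1)] · 2·5/9 → 10/9.
Thus R = 1/(10/9) = 9/10.
Check z = 99/10: the terms do not tend to 0, so the series diverges.
When z = 81/10, the terms have absolute value of order n, which does not tend to 0, so the series diverges by the divergence test.

(81/10, 99/10)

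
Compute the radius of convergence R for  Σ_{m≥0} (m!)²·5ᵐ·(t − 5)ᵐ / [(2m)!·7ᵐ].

The ratio of consecutive coefficients is (m+1)²/[(2m+1)·(2m+2)] · 5/7 → 5/28.
The series converges when 5/28 · |t − 5| < 1, giving R = 28/5.

R = 28/5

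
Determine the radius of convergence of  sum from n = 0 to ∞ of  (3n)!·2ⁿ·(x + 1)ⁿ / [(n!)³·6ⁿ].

R = 1/9

By the ratio test, |a_{n+1}/a_n| = (3n+1)·(3n+2)·(3n+3)/(n+1)³ · 2/6 → 9.
The series converges when 9 · |x + 1| < 1, giving R = 1/9.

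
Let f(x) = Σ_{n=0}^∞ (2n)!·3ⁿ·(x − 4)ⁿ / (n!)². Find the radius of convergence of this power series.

R = 1/12

By the ratio test, |a_{n+1}/a_n| = (2n+1)·(2n+2)/(n+1)² · 3 → 12.
Convergence for |x − 4| · 12 < 1, i.e. |x − 4| < 1/12. So R = 1/12.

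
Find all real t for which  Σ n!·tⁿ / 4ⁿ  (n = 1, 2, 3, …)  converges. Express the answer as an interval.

The ratio of consecutive coefficients is (n+1) · 1/4 → ∞.
The ratio grows without bound, so the series diverges whenever t ≠ 0; it converges only at t = 0. R = 0.

{0}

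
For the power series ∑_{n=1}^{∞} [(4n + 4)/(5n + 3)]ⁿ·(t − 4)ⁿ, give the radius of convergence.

R = 5/4

By the Cauchy root test, |a_n|^(1/n) = (4n + 4)/(5n + 3) → 4/5.
Convergence for |t − 4| · 4/5 < 1, i.e. |t − 4| < 5/4. So R = 5/4.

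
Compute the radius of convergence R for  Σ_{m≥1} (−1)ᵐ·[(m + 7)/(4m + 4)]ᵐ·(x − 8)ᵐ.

Applying the root test, |a_m|^(1/m) = (m + 7)/(4m + 4) → 1/4.
The series converges when 1/4 · |x − 8| < 1, giving R = 4.

R = 4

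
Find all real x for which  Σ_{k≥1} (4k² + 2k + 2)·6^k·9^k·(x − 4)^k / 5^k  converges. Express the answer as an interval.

(211/54, 221/54)

Apply the ratio test: |a_{k+1}| / |a_k| = [(4(k+1)² + 2(k+1) + 2)/(4k² + 2k + 2)] · 6·9/5, which tends to 54/5 as k → ∞.
Convergence for |x − 4| · 54/5 < 1, i.e. |x − 4| < 5/54. So R = 5/54.
At x = 221/54: the terms do not tend to 0, so the series diverges.
When x = 211/54, the k-th term does not approach 0; divergence by the term test.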